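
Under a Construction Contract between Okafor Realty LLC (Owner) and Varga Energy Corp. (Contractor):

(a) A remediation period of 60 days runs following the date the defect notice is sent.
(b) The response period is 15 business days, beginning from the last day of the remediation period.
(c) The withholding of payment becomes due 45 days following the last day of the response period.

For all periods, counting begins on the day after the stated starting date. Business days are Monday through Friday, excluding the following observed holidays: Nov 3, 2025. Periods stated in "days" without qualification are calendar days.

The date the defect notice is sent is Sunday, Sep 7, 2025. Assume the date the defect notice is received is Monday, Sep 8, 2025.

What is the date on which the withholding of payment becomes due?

Jan 11, 2026

Adding 60 calendar days to Sep 7, 2025 gives Nov 6, 2025, which is the last day of the remediation period.
The last day of the response period: 15 business days after Thursday, Nov 6, 2025, skipping weekends — Nov 7, Nov 10, Nov 11, Nov 12, …, Nov 25, Nov 26, Nov 27 — lands on Thursday, Nov 27, 2025.
The date on which the withholding of payment becomes due: Nov 27, 2025 + 45 days = Jan 11, 2026.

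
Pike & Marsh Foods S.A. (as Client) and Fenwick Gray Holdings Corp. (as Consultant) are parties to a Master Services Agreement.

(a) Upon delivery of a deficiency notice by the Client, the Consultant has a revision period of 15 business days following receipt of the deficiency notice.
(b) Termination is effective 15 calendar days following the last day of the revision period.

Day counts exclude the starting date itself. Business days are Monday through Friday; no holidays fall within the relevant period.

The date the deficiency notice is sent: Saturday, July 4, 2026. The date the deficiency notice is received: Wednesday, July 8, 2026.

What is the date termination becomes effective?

The last day of the revision period: 15 business days after Wednesday, July 8, 2026, skipping weekends — Jul 9, Jul 10, Jul 13, Jul 14, …, Jul 27, Jul 28, Jul 29 — lands on Wednesday, July 29, 2026.
The date termination becomes effective: 15 calendar days after July 29, 2026 is August 13, 2026.

August 13, 2026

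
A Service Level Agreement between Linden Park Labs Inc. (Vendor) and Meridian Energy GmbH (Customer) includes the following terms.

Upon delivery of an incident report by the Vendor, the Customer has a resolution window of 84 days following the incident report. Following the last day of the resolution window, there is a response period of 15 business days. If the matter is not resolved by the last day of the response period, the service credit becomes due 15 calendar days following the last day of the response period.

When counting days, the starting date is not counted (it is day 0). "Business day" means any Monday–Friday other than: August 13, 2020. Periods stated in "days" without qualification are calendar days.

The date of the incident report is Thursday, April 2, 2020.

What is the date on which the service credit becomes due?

July 31, 2020

The last day of the resolution window: 84 calendar days after April 2, 2020 is June 25, 2020.
The last day of the response period: 15 business days after Thursday, June 25, 2020, skipping weekends — Jun 26, Jun 29, Jun 30, Jul 1, …, Jul 14, Jul 15, Jul 16 — lands on Thursday, July 16, 2020.
The date on which the service credit becomes due: July 16, 2020 + 15 days = July 31, 2020.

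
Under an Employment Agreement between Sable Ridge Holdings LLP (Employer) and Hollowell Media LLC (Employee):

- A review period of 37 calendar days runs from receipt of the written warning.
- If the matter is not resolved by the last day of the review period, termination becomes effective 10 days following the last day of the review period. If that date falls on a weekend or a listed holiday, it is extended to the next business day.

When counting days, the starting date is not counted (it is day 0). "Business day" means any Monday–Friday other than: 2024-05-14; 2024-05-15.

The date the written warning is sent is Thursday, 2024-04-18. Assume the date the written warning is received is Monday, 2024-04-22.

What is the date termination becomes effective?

2024-06-10

Adding 37 calendar days to 2024-04-22 gives 2024-05-29, which is the last day of the review period.
The date termination becomes effective: 10 calendar days after 2024-05-29 is 2024-06-08. That falls on a Saturday, so it rolls to the next business day, Monday, 2024-06-10.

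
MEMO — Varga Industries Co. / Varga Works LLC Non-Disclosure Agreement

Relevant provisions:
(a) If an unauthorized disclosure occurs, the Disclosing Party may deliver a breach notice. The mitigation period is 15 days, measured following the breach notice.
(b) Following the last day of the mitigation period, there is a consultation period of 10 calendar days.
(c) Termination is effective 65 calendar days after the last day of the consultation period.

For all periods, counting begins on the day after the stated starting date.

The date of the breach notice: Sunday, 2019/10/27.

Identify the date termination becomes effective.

2020/01/25

Adding 15 calendar days to 2019/10/27 gives 2019/11/11, which is the last day of the mitigation period.
Adding 10 calendar days to 2019/11/11 gives 2019/11/21, which is the last day of the consultation period.
The date termination becomes effective: 65 calendar days after 2019/11/21 is 2020/01/25.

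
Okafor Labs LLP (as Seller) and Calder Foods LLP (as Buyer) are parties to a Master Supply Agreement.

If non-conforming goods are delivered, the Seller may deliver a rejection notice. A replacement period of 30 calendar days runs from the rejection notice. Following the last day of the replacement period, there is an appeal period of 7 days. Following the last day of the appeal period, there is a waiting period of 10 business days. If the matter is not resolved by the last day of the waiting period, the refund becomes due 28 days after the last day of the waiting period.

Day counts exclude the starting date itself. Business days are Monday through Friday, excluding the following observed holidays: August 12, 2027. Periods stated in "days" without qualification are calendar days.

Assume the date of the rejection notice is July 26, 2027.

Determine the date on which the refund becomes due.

October 13, 2027

The last day of the replacement period: July 26, 2027 + 30 days = August 25, 2027.
The last day of the appeal period: 7 calendar days after August 25, 2027 is September 1, 2027.
The last day of the waiting period: 10 business days after Wednesday, September 1, 2027, skipping weekends — Sep 2, Sep 3, Sep 6, Sep 7, Sep 8, Sep 9, Sep 10, Sep 13, Sep 14, Sep 15 — lands on Wednesday, September 15, 2027.
Adding 28 calendar days to September 15, 2027 gives October 13, 2027, which is the date on which the refund becomes due.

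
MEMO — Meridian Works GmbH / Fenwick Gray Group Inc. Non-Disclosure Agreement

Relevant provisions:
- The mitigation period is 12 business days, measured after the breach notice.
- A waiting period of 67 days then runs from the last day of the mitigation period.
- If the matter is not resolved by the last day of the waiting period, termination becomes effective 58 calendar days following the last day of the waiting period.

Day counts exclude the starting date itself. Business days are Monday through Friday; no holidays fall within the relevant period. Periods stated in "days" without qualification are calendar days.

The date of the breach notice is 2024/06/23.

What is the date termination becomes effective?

2024/11/11

The last day of the mitigation period: 12 business days after Sunday, 2024/06/23, skipping weekends — Jun 24, Jun 25, Jun 26, Jun 27, …, Jul 5, Jul 8, Jul 9 — lands on Tuesday, 2024/07/09.
The last day of the waiting period: 2024/07/09 + 67 days = 2024/09/14.
Adding 58 calendar days to 2024/09/14 gives 2024/11/11, which is the date termination becomes effective.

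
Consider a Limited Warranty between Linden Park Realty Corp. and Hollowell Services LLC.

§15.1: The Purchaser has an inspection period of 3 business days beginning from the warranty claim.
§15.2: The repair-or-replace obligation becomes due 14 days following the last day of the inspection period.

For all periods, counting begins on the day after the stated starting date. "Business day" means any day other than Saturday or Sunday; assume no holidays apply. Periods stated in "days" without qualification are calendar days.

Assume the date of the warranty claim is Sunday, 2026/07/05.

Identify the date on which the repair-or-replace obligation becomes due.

2026/07/22

The last day of the inspection period: counting 3 business days from Sunday, 2026/07/05 (Jul 6, Jul 7, Jul 8, skipping weekends) reaches Wednesday, 2026/07/08.
The date on which the repair-or-replace obligation becomes due: 2026/07/08 + 14 days = 2026/07/22.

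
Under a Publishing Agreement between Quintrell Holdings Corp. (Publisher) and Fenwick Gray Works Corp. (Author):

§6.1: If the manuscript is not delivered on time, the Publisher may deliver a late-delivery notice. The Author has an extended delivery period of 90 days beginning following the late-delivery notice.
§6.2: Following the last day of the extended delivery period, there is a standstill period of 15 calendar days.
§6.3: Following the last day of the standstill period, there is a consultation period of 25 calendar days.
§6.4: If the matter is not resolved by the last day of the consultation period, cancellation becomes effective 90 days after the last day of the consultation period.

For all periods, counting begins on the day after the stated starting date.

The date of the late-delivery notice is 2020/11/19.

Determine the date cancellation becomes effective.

Adding 90 calendar days to 2020/11/19 gives 2021/02/17, which is the last day of the extended delivery period.
The last day of the standstill period: 2021/02/17 + 15 days = 2021/03/04.
The last day of the consultation period: 25 calendar days after 2021/03/04 is 2021/03/29.
The date cancellation becomes effective: 90 calendar days after 2021/03/29 is 2021/06/27.

2021/06/27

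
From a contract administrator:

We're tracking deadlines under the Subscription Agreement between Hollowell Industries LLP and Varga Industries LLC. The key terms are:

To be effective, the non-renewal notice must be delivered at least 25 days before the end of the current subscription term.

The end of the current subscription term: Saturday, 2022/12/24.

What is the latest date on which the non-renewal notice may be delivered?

2022/11/29

Counting back 25 calendar days from 2022/12/24 gives 2022/11/29.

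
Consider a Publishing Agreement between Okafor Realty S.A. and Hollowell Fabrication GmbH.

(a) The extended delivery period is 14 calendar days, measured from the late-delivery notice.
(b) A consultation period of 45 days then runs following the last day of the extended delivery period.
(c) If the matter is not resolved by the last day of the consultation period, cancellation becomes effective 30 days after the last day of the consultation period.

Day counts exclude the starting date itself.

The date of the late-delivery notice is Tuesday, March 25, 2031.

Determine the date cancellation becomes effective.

June 22, 2031

The last day of the extended delivery period: 14 calendar days after March 25, 2031 is April 8, 2031.
The last day of the consultation period: 45 calendar days after April 8, 2031 is May 23, 2031.
The date cancellation becomes effective: 30 calendar days after May 23, 2031 is June 22, 2031.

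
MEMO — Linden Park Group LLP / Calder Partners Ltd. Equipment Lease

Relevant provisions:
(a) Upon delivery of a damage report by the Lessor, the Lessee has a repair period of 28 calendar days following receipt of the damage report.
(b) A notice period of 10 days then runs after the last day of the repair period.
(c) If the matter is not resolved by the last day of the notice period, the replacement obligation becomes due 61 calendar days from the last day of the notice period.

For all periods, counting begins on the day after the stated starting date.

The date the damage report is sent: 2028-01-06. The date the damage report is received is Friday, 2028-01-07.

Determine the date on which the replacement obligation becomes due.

The last day of the repair period: 28 calendar days after 2028-01-07 is 2028-02-04.
The last day of the notice period: 10 calendar days after 2028-02-04 is 2028-02-14.
The date on which the replacement obligation becomes due: 2028-02-14 + 61 days = 2028-04-15.

2028-04-15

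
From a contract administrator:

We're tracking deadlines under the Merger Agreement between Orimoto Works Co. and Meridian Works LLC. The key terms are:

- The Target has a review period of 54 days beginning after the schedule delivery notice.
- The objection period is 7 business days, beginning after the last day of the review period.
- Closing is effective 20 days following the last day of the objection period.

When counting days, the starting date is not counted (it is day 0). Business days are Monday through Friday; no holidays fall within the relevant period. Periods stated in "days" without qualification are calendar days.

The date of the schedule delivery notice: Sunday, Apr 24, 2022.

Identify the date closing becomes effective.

Adding 54 calendar days to Apr 24, 2022 gives Jun 17, 2022, which is the last day of the review period.
The last day of the objection period: counting 7 business days from Friday, Jun 17, 2022 (Jun 20, Jun 21, Jun 22, Jun 23, Jun 24, Jun 27, Jun 28, skipping weekends) reaches Tuesday, Jun 28, 2022.
The date closing becomes effective: 20 calendar days after Jun 28, 2022 is Jul 18, 2022.

Jul 18, 2022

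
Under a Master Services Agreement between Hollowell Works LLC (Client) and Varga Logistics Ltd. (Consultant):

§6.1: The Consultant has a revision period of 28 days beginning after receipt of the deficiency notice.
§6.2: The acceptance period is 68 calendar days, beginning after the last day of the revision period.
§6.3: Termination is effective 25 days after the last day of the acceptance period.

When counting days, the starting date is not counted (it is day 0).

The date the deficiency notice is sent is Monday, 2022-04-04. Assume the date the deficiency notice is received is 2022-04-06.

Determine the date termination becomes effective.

2022-08-05

The last day of the revision period: 28 calendar days after 2022-04-06 is 2022-05-04.
The last day of the acceptance period: 68 calendar days after 2022-05-04 is 2022-07-11.
Adding 25 calendar days to 2022-07-11 gives 2022-08-05, which is the date termination becomes effective.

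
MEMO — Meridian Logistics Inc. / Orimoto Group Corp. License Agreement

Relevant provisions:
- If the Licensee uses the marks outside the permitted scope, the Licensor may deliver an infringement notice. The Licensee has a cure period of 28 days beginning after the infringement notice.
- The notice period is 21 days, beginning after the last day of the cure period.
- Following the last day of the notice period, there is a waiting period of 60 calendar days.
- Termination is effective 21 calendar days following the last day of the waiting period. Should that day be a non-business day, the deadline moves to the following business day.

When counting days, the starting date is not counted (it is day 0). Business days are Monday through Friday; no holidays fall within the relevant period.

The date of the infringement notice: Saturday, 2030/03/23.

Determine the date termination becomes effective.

The last day of the cure period: 2030/03/23 + 28 days = 2030/04/20.
Adding 21 calendar days to 2030/04/20 gives 2030/05/11, which is the last day of the notice period.
Adding 60 calendar days to 2030/05/11 gives 2030/07/10, which is the last day of the waiting period.
Adding 21 calendar days to 2030/07/10 gives 2030/07/31, which is the date termination becomes effective. 2030/07/31 is a Wednesday, so no roll-forward applies.

2030/07/31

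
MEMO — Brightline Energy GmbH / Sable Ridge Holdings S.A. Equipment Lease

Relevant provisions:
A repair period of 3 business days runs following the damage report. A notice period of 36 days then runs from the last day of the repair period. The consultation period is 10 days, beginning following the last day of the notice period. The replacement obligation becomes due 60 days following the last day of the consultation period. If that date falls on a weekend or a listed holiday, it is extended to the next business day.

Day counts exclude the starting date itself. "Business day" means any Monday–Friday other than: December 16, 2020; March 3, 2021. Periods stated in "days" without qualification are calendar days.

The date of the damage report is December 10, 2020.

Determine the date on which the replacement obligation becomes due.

From Thursday, December 10, 2020, 3 business days (Dec 11, Dec 14, Dec 15, skipping weekends) brings us to Tuesday, December 15, 2020, which is the last day of the repair period.
The last day of the notice period: December 15, 2020 + 36 days = January 20, 2021.
Adding 10 calendar days to January 20, 2021 gives January 30, 2021, which is the last day of the consultation period.
Adding 60 calendar days to January 30, 2021 gives March 31, 2021, which is the date on which the replacement obligation becomes due. March 31, 2021 is a Wednesday and is not a listed holiday, so no roll-forward applies.

March 31, 2021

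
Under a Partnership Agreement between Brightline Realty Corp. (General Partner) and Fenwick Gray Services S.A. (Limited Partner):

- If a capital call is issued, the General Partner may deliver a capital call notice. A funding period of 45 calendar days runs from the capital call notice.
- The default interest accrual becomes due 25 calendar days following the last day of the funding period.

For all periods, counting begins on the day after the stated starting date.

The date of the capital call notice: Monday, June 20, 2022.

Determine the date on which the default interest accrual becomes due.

August 29, 2022

The last day of the funding period: 45 calendar days after June 20, 2022 is August 4, 2022.
The date on which the default interest accrual becomes due: 25 calendar days after August 4, 2022 is August 29, 2022.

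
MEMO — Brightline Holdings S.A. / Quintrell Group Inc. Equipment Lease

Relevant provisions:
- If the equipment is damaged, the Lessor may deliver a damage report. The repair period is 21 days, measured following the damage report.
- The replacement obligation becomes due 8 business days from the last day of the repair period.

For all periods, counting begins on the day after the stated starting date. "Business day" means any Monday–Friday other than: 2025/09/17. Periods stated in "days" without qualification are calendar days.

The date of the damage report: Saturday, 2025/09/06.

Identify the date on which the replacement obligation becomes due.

2025/10/08

The last day of the repair period: 2025/09/06 + 21 days = 2025/09/27.
From Saturday, 2025/09/27, 8 business days (Sep 29, Sep 30, Oct 1, Oct 2, Oct 3, Oct 6, Oct 7, Oct 8, skipping weekends) brings us to Wednesday, 2025/10/08, which is the date on which the replacement obligation becomes due.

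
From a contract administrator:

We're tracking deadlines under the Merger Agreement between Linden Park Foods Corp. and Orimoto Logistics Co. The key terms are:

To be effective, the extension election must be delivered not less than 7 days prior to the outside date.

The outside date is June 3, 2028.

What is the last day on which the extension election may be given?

May 27, 2028

Counting back 7 calendar days from June 3, 2028 gives May 27, 2028.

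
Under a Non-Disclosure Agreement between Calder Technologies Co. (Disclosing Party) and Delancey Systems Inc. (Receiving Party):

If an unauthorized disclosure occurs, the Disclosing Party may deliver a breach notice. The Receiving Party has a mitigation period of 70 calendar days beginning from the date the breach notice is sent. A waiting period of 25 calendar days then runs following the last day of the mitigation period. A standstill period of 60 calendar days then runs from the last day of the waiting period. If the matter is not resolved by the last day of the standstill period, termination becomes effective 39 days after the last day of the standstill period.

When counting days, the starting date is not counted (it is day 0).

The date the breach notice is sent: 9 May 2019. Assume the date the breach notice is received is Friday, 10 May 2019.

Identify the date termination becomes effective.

The last day of the mitigation period: 70 calendar days after 9 May 2019 is 18 July 2019.
The last day of the waiting period: 18 July 2019 + 25 days = 12 August 2019.
The last day of the standstill period: 12 August 2019 + 60 days = 11 October 2019.
Adding 39 calendar days to 11 October 2019 gives 19 November 2019, which is the date termination becomes effective.

19 November 2019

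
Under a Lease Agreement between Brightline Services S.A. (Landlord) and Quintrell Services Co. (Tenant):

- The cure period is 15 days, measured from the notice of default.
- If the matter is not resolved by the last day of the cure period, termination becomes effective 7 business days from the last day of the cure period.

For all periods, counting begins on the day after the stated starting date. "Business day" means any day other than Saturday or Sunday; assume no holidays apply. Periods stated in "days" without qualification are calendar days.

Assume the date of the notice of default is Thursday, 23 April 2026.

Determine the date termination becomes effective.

Adding 15 calendar days to 23 April 2026 gives 8 May 2026, which is the last day of the cure period.
The date termination becomes effective: counting 7 business days from Friday, 8 May 2026 (May 11, May 12, May 13, May 14, May 15, May 18, May 19, skipping weekends) reaches Tuesday, 19 May 2026.

19 May 2026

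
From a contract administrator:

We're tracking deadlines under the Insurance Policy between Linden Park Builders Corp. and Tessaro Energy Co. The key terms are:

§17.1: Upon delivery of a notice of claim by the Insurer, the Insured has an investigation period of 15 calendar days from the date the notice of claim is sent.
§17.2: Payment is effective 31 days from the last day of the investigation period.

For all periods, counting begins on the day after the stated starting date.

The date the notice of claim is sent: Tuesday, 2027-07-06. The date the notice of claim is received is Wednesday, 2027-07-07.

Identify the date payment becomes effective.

The last day of the investigation period: 2027-07-06 + 15 days = 2027-07-21.
The date payment becomes effective: 31 calendar days after 2027-07-21 is 2027-08-21.

2027-08-21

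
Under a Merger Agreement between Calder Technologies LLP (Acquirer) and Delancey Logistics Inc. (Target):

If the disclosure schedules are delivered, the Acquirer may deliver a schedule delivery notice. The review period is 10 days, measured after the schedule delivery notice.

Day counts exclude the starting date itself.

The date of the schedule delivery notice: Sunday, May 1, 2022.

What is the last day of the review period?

The last day of the review period: May 1, 2022 + 10 days = May 11, 2022.

May 11, 2022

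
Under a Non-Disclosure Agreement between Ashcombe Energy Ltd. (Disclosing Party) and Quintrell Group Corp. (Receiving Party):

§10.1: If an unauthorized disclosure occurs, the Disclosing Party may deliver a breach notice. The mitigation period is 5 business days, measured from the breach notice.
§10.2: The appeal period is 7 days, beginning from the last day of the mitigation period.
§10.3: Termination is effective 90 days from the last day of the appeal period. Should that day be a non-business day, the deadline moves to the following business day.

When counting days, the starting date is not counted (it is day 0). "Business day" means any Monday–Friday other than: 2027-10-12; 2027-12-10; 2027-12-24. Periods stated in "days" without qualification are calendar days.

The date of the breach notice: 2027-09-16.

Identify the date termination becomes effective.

2027-12-29

From Thursday, 2027-09-16, 5 business days (Sep 17, Sep 20, Sep 21, Sep 22, Sep 23, skipping weekends) brings us to Thursday, 2027-09-23, which is the last day of the mitigation period.
The last day of the appeal period: 2027-09-23 + 7 days = 2027-09-30.
The date termination becomes effective: 90 calendar days after 2027-09-30 is 2027-12-29. 2027-12-29 is a Wednesday and is not a listed holiday, so no roll-forward applies.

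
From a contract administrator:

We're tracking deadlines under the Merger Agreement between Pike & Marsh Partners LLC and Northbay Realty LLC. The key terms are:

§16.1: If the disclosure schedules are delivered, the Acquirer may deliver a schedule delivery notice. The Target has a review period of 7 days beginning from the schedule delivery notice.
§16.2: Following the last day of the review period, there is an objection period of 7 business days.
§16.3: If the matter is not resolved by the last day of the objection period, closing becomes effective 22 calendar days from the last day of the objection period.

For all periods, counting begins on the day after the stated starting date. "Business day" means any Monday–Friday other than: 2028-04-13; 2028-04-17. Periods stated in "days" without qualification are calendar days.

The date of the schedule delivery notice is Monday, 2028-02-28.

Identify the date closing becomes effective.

2028-04-06

The last day of the review period: 7 calendar days after 2028-02-28 is 2028-03-06.
The last day of the objection period: counting 7 business days from Monday, 2028-03-06 (Mar 7, Mar 8, Mar 9, Mar 10, Mar 13, Mar 14, Mar 15, skipping weekends) reaches Wednesday, 2028-03-15.
Adding 22 calendar days to 2028-03-15 gives 2028-04-06, which is the date closing becomes effective.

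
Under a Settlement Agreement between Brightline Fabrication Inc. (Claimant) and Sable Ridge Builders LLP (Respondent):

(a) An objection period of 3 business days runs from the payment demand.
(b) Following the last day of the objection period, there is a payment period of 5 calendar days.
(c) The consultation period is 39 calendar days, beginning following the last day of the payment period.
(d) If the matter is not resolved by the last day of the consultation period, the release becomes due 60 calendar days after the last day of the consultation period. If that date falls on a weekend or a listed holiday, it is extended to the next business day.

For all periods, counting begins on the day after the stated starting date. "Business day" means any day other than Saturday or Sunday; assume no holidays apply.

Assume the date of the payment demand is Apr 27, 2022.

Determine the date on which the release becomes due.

Aug 15, 2022

From Wednesday, Apr 27, 2022, 3 business days (Apr 28, Apr 29, May 2, skipping weekends) brings us to Monday, May 2, 2022, which is the last day of the objection period.
Adding 5 calendar days to May 2, 2022 gives May 7, 2022, which is the last day of the payment period.
Adding 39 calendar days to May 7, 2022 gives Jun 15, 2022, which is the last day of the consultation period.
Adding 60 calendar days to Jun 15, 2022 gives Aug 14, 2022, which is the date on which the release becomes due. That falls on a Sunday, so it rolls to the next business day, Monday, Aug 15, 2022.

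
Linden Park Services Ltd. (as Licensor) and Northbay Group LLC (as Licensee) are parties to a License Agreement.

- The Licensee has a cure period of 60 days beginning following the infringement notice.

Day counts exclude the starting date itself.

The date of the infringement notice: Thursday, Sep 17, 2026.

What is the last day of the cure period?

Adding 60 calendar days to Sep 17, 2026 gives Nov 16, 2026, which is the last day of the cure period.

Nov 16, 2026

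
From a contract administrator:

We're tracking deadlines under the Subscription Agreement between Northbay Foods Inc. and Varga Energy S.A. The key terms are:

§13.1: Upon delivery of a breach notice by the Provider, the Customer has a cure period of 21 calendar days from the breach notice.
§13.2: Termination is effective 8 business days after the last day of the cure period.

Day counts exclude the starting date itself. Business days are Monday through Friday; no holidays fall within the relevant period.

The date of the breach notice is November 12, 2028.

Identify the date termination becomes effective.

December 13, 2028

The last day of the cure period: 21 calendar days after November 12, 2028 is December 3, 2028.
From Sunday, December 3, 2028, 8 business days (Dec 4, Dec 5, Dec 6, Dec 7, Dec 8, Dec 11, Dec 12, Dec 13, skipping weekends) brings us to Wednesday, December 13, 2028, which is the date termination becomes effective.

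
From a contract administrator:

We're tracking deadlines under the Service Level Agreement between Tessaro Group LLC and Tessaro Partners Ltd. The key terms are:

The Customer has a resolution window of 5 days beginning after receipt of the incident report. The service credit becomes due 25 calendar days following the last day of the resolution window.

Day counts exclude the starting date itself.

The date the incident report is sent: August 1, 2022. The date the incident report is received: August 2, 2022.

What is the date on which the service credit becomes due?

The last day of the resolution window: August 2, 2022 + 5 days = August 7, 2022.
Adding 25 calendar days to August 7, 2022 gives September 1, 2022, which is the date on which the service credit becomes due.

September 1, 2022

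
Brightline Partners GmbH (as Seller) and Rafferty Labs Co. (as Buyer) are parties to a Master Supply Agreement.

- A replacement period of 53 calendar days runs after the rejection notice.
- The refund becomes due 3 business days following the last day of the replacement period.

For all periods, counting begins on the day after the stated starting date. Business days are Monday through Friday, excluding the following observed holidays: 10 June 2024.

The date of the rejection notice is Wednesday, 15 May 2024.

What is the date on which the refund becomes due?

10 July 2024

The last day of the replacement period: 53 calendar days after 15 May 2024 is 7 July 2024.
The date on which the refund becomes due: 3 business days after Sunday, 7 July 2024, skipping weekends — Jul 8, Jul 9, Jul 10 — lands on Wednesday, 10 July 2024.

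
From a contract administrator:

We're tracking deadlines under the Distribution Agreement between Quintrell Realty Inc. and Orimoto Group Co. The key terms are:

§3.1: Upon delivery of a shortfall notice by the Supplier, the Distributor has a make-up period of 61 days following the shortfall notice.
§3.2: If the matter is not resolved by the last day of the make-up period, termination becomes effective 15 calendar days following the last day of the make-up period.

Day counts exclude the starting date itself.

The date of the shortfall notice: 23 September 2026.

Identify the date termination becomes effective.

8 December 2026

The last day of the make-up period: 23 September 2026 + 61 days = 23 November 2026.
Adding 15 calendar days to 23 November 2026 gives 8 December 2026, which is the date termination becomes effective.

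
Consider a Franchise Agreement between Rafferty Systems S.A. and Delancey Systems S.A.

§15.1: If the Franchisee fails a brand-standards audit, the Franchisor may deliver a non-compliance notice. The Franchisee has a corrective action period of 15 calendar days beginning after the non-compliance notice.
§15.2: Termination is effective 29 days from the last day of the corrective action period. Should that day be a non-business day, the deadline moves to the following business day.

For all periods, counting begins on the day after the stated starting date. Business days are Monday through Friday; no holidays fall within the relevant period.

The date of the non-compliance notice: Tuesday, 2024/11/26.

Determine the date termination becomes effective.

The last day of the corrective action period: 2024/11/26 + 15 days = 2024/12/11.
Adding 29 calendar days to 2024/12/11 gives 2025/01/09, which is the date termination becomes effective. 2025/01/09 is a Thursday, so no roll-forward applies.

2025/01/09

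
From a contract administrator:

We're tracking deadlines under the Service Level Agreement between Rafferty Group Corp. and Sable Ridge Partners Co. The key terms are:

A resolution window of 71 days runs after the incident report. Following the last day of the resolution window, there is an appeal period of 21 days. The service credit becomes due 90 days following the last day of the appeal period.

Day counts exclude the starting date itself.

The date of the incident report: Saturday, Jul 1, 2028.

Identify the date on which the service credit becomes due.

Dec 30, 2028

Adding 71 calendar days to Jul 1, 2028 gives Sep 10, 2028, which is the last day of the resolution window.
The last day of the appeal period: 21 calendar days after Sep 10, 2028 is Oct 1, 2028.
Adding 90 calendar days to Oct 1, 2028 gives Dec 30, 2028, which is the date on which the service credit becomes due.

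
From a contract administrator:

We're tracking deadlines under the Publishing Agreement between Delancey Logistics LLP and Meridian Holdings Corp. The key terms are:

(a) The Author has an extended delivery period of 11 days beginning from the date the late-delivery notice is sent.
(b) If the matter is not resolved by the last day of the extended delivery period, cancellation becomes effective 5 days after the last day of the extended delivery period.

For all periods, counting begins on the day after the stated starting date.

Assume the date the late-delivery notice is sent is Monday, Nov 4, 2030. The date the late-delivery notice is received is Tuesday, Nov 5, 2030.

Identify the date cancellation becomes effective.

Nov 20, 2030

The last day of the extended delivery period: 11 calendar days after Nov 4, 2030 is Nov 15, 2030.
The date cancellation becomes effective: 5 calendar days after Nov 15, 2030 is Nov 20, 2030.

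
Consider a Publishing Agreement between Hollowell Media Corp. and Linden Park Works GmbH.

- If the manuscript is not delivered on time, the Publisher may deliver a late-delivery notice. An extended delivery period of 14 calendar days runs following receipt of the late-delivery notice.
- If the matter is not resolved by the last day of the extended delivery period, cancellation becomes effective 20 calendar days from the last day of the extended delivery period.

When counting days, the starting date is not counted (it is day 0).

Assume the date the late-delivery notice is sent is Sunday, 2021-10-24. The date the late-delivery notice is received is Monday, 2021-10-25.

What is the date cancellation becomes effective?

2021-11-28

The last day of the extended delivery period: 2021-10-25 + 14 days = 2021-11-08.
The date cancellation becomes effective: 2021-11-08 + 20 days = 2021-11-28.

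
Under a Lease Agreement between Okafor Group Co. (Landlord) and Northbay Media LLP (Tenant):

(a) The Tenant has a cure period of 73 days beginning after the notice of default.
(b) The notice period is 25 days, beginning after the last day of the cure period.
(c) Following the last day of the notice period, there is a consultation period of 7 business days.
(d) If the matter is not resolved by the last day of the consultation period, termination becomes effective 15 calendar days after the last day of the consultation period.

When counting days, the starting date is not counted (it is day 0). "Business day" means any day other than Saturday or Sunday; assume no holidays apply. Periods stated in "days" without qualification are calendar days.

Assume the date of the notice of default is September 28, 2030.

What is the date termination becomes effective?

January 29, 2031

Adding 73 calendar days to September 28, 2030 gives December 10, 2030, which is the last day of the cure period.
Adding 25 calendar days to December 10, 2030 gives January 4, 2031, which is the last day of the notice period.
The last day of the consultation period: counting 7 business days from Saturday, January 4, 2031 (Jan 6, Jan 7, Jan 8, Jan 9, Jan 10, Jan 13, Jan 14, skipping weekends) reaches Tuesday, January 14, 2031.
The date termination becomes effective: January 14, 2031 + 15 days = January 29, 2031.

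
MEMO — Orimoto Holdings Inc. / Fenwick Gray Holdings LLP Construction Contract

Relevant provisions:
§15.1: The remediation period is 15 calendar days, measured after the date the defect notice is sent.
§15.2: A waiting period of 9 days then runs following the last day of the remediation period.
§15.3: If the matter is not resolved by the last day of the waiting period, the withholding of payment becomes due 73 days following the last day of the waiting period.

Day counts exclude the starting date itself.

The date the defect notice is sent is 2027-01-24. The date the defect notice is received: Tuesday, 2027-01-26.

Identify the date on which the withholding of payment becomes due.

The last day of the remediation period: 2027-01-24 + 15 days = 2027-02-08.
The last day of the waiting period: 2027-02-08 + 9 days = 2027-02-17.
The date on which the withholding of payment becomes due: 2027-02-17 + 73 days = 2027-05-01.

2027-05-01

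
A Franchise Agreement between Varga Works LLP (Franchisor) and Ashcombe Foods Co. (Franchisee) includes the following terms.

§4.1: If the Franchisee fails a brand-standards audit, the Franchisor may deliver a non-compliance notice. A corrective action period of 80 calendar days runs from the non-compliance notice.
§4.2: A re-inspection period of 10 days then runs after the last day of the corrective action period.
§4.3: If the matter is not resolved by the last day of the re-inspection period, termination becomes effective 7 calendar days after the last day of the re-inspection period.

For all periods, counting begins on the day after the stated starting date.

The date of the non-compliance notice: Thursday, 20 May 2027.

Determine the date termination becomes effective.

Adding 80 calendar days to 20 May 2027 gives 8 August 2027, which is the last day of the corrective action period.
The last day of the re-inspection period: 8 August 2027 + 10 days = 18 August 2027.
Adding 7 calendar days to 18 August 2027 gives 25 August 2027, which is the date termination becomes effective.

25 August 2027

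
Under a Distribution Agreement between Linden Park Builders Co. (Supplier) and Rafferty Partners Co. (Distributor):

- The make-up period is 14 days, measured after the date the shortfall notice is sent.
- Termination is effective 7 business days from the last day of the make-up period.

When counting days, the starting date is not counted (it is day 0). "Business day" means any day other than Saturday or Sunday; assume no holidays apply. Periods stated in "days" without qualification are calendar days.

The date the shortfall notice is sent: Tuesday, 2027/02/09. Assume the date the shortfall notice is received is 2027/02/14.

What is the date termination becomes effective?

The last day of the make-up period: 14 calendar days after 2027/02/09 is 2027/02/23.
From Tuesday, 2027/02/23, 7 business days (Feb 24, Feb 25, Feb 26, Mar 1, Mar 2, Mar 3, Mar 4, skipping weekends) brings us to Thursday, 2027/03/04, which is the date termination becomes effective.

2027/03/04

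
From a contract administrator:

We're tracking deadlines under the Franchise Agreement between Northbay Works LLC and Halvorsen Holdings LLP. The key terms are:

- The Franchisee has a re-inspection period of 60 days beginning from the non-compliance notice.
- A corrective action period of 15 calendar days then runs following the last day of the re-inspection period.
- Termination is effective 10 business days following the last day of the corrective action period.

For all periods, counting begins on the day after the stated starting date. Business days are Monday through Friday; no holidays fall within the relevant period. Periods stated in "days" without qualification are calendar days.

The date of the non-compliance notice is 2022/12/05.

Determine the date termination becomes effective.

2023/03/03

The last day of the re-inspection period: 60 calendar days after 2022/12/05 is 2023/02/03.
The last day of the corrective action period: 2023/02/03 + 15 days = 2023/02/18.
From Saturday, 2023/02/18, 10 business days (Feb 20, Feb 21, Feb 22, Feb 23, Feb 24, Feb 27, Feb 28, Mar 1, Mar 2, Mar 3, skipping weekends) brings us to Friday, 2023/03/03, which is the date termination becomes effective.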